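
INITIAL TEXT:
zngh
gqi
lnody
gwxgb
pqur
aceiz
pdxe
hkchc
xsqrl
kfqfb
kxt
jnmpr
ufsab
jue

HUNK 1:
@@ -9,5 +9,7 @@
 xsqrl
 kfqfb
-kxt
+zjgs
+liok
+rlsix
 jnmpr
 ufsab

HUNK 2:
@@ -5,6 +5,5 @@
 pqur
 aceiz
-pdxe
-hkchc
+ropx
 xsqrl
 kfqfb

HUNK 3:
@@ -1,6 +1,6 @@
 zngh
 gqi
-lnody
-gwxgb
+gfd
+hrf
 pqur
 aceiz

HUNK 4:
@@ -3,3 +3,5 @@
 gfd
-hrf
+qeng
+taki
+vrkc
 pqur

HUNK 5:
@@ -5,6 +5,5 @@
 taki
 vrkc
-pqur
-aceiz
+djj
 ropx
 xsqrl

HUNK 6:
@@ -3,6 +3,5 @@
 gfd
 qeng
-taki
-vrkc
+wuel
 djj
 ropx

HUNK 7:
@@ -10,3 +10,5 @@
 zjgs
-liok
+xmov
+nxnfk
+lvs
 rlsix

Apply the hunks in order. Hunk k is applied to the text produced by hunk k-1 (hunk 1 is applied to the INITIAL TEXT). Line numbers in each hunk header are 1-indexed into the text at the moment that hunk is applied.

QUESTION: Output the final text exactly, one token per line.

Hunk 1: at line 9 remove [kxt] add [zjgs,liok,rlsix] -> 16 lines: zngh gqi lnody gwxgb pqur aceiz pdxe hkchc xsqrl kfqfb zjgs liok rlsix jnmpr ufsab jue
Hunk 2: at line 5 remove [pdxe,hkchc] add [ropx] -> 15 lines: zngh gqi lnody gwxgb pqur aceiz ropx xsqrl kfqfb zjgs liok rlsix jnmpr ufsab jue
Hunk 3: at line 1 remove [lnody,gwxgb] add [gfd,hrf] -> 15 lines: zngh gqi gfd hrf pqur aceiz ropx xsqrl kfqfb zjgs liok rlsix jnmpr ufsab jue
Hunk 4: at line 3 remove [hrf] add [qeng,taki,vrkc] -> 17 lines: zngh gqi gfd qeng taki vrkc pqur aceiz ropx xsqrl kfqfb zjgs liok rlsix jnmpr ufsab jue
Hunk 5: at line 5 remove [pqur,aceiz] add [djj] -> 16 lines: zngh gqi gfd qeng taki vrkc djj ropx xsqrl kfqfb zjgs liok rlsix jnmpr ufsab jue
Hunk 6: at line 3 remove [taki,vrkc] add [wuel] -> 15 lines: zngh gqi gfd qeng wuel djj ropx xsqrl kfqfb zjgs liok rlsix jnmpr ufsab jue
Hunk 7: at line 10 remove [liok] add [xmov,nxnfk,lvs] -> 17 lines: zngh gqi gfd qeng wuel djj ropx xsqrl kfqfb zjgs xmov nxnfk lvs rlsix jnmpr ufsab jue

Answer: zngh
gqi
gfd
qeng
wuel
djj
ropx
xsqrl
kfqfb
zjgs
xmov
nxnfk
lvs
rlsix
jnmpr
ufsab
jue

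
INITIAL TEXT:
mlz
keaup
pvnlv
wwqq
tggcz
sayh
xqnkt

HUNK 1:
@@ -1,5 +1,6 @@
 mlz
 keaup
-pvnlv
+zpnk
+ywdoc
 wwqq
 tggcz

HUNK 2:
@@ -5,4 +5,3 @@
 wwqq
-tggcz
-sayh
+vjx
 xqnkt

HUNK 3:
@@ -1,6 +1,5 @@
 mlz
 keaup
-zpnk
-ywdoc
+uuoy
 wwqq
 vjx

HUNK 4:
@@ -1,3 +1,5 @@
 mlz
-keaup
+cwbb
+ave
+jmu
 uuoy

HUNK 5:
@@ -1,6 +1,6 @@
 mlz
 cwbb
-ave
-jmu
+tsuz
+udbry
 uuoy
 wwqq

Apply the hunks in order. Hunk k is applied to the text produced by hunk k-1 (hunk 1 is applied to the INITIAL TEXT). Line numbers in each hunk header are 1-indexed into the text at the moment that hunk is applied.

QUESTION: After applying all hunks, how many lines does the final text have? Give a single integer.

Hunk 1: at line 1 remove [pvnlv] add [zpnk,ywdoc] -> 8 lines: mlz keaup zpnk ywdoc wwqq tggcz sayh xqnkt
Hunk 2: at line 5 remove [tggcz,sayh] add [vjx] -> 7 lines: mlz keaup zpnk ywdoc wwqq vjx xqnkt
Hunk 3: at line 1 remove [zpnk,ywdoc] add [uuoy] -> 6 lines: mlz keaup uuoy wwqq vjx xqnkt
Hunk 4: at line 1 remove [keaup] add [cwbb,ave,jmu] -> 8 lines: mlz cwbb ave jmu uuoy wwqq vjx xqnkt
Hunk 5: at line 1 remove [ave,jmu] add [tsuz,udbry] -> 8 lines: mlz cwbb tsuz udbry uuoy wwqq vjx xqnkt
Final line count: 8

Answer: 8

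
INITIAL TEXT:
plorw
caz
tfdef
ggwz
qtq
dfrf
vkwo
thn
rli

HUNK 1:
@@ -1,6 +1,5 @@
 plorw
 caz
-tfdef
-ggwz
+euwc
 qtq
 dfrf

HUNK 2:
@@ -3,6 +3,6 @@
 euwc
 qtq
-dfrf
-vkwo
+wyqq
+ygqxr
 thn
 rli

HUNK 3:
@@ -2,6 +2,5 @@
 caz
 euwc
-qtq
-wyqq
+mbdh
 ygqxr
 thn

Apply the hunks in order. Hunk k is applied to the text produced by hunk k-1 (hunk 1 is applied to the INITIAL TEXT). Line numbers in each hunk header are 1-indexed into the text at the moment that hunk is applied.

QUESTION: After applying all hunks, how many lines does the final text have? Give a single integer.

Answer: 7

Derivation:
Hunk 1: at line 1 remove [tfdef,ggwz] add [euwc] -> 8 lines: plorw caz euwc qtq dfrf vkwo thn rli
Hunk 2: at line 3 remove [dfrf,vkwo] add [wyqq,ygqxr] -> 8 lines: plorw caz euwc qtq wyqq ygqxr thn rli
Hunk 3: at line 2 remove [qtq,wyqq] add [mbdh] -> 7 lines: plorw caz euwc mbdh ygqxr thn rli
Final line count: 7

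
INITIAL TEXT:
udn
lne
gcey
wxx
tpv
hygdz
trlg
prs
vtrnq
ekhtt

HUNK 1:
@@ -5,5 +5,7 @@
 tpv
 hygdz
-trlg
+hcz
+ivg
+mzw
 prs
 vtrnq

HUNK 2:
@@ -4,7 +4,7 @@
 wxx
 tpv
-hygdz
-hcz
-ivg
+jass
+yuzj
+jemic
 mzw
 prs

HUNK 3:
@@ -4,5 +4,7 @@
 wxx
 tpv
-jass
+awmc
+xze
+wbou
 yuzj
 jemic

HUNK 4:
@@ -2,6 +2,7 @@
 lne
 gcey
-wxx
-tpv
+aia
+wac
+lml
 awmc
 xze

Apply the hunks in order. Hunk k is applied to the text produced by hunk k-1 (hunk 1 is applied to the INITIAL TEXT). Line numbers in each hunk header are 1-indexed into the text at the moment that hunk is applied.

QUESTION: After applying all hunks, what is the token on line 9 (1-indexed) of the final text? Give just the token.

Hunk 1: at line 5 remove [trlg] add [hcz,ivg,mzw] -> 12 lines: udn lne gcey wxx tpv hygdz hcz ivg mzw prs vtrnq ekhtt
Hunk 2: at line 4 remove [hygdz,hcz,ivg] add [jass,yuzj,jemic] -> 12 lines: udn lne gcey wxx tpv jass yuzj jemic mzw prs vtrnq ekhtt
Hunk 3: at line 4 remove [jass] add [awmc,xze,wbou] -> 14 lines: udn lne gcey wxx tpv awmc xze wbou yuzj jemic mzw prs vtrnq ekhtt
Hunk 4: at line 2 remove [wxx,tpv] add [aia,wac,lml] -> 15 lines: udn lne gcey aia wac lml awmc xze wbou yuzj jemic mzw prs vtrnq ekhtt
Final line 9: wbou

Answer: wbou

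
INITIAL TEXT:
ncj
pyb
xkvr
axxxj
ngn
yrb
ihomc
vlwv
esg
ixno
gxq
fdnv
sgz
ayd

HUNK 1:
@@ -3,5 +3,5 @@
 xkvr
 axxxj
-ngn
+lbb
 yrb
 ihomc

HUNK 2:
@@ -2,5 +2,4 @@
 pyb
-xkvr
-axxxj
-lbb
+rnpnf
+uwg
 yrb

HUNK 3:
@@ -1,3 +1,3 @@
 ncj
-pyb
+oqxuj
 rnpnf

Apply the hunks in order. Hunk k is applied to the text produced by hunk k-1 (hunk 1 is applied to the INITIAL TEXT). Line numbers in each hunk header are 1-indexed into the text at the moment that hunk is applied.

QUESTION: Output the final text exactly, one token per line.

Answer: ncj
oqxuj
rnpnf
uwg
yrb
ihomc
vlwv
esg
ixno
gxq
fdnv
sgz
ayd

Derivation:
Hunk 1: at line 3 remove [ngn] add [lbb] -> 14 lines: ncj pyb xkvr axxxj lbb yrb ihomc vlwv esg ixno gxq fdnv sgz ayd
Hunk 2: at line 2 remove [xkvr,axxxj,lbb] add [rnpnf,uwg] -> 13 lines: ncj pyb rnpnf uwg yrb ihomc vlwv esg ixno gxq fdnv sgz ayd
Hunk 3: at line 1 remove [pyb] add [oqxuj] -> 13 lines: ncj oqxuj rnpnf uwg yrb ihomc vlwv esg ixno gxq fdnv sgz ayd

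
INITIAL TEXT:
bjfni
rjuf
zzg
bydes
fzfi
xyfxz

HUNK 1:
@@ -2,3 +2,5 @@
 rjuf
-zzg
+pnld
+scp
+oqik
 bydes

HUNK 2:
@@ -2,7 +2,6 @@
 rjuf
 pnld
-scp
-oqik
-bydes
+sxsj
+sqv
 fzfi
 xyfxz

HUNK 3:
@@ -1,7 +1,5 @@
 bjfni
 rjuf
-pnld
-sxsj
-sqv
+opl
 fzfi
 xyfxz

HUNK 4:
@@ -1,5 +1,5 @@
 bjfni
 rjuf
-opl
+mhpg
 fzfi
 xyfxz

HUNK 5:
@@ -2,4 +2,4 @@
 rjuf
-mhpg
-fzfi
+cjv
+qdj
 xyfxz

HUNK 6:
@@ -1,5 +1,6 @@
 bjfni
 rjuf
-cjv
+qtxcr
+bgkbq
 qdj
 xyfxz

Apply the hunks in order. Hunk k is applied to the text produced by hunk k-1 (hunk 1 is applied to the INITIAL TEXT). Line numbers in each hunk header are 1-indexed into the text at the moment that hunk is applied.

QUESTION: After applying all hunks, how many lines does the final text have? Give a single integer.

Answer: 6

Derivation:
Hunk 1: at line 2 remove [zzg] add [pnld,scp,oqik] -> 8 lines: bjfni rjuf pnld scp oqik bydes fzfi xyfxz
Hunk 2: at line 2 remove [scp,oqik,bydes] add [sxsj,sqv] -> 7 lines: bjfni rjuf pnld sxsj sqv fzfi xyfxz
Hunk 3: at line 1 remove [pnld,sxsj,sqv] add [opl] -> 5 lines: bjfni rjuf opl fzfi xyfxz
Hunk 4: at line 1 remove [opl] add [mhpg] -> 5 lines: bjfni rjuf mhpg fzfi xyfxz
Hunk 5: at line 2 remove [mhpg,fzfi] add [cjv,qdj] -> 5 lines: bjfni rjuf cjv qdj xyfxz
Hunk 6: at line 1 remove [cjv] add [qtxcr,bgkbq] -> 6 lines: bjfni rjuf qtxcr bgkbq qdj xyfxz
Final line count: 6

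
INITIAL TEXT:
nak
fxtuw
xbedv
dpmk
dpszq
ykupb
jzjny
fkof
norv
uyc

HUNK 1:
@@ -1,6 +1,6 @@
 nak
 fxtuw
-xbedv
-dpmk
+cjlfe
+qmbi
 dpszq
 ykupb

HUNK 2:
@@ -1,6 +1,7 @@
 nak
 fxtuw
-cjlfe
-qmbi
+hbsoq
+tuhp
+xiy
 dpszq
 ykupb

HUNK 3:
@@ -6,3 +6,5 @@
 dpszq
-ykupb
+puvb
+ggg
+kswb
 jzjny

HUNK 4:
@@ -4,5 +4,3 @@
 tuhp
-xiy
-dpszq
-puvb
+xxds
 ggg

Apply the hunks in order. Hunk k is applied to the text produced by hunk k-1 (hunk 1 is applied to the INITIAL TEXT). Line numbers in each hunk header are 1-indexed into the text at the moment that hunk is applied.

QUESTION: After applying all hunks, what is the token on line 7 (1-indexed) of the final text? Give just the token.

Hunk 1: at line 1 remove [xbedv,dpmk] add [cjlfe,qmbi] -> 10 lines: nak fxtuw cjlfe qmbi dpszq ykupb jzjny fkof norv uyc
Hunk 2: at line 1 remove [cjlfe,qmbi] add [hbsoq,tuhp,xiy] -> 11 lines: nak fxtuw hbsoq tuhp xiy dpszq ykupb jzjny fkof norv uyc
Hunk 3: at line 6 remove [ykupb] add [puvb,ggg,kswb] -> 13 lines: nak fxtuw hbsoq tuhp xiy dpszq puvb ggg kswb jzjny fkof norv uyc
Hunk 4: at line 4 remove [xiy,dpszq,puvb] add [xxds] -> 11 lines: nak fxtuw hbsoq tuhp xxds ggg kswb jzjny fkof norv uyc
Final line 7: kswb

Answer: kswb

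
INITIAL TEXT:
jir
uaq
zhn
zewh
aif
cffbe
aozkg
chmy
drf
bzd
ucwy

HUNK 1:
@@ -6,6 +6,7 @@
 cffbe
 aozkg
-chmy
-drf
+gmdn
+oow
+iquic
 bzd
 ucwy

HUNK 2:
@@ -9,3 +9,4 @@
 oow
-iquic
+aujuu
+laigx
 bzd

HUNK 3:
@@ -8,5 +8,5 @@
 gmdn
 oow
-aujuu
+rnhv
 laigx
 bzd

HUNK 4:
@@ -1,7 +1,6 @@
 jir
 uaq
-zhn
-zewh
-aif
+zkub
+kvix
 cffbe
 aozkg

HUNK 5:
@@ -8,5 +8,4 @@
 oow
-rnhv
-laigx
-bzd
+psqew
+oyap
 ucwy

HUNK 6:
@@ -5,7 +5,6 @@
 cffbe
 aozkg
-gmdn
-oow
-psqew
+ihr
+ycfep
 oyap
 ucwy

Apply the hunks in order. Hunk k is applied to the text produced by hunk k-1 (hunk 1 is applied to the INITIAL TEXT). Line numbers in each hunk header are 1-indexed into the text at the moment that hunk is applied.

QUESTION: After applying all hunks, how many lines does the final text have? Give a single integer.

Hunk 1: at line 6 remove [chmy,drf] add [gmdn,oow,iquic] -> 12 lines: jir uaq zhn zewh aif cffbe aozkg gmdn oow iquic bzd ucwy
Hunk 2: at line 9 remove [iquic] add [aujuu,laigx] -> 13 lines: jir uaq zhn zewh aif cffbe aozkg gmdn oow aujuu laigx bzd ucwy
Hunk 3: at line 8 remove [aujuu] add [rnhv] -> 13 lines: jir uaq zhn zewh aif cffbe aozkg gmdn oow rnhv laigx bzd ucwy
Hunk 4: at line 1 remove [zhn,zewh,aif] add [zkub,kvix] -> 12 lines: jir uaq zkub kvix cffbe aozkg gmdn oow rnhv laigx bzd ucwy
Hunk 5: at line 8 remove [rnhv,laigx,bzd] add [psqew,oyap] -> 11 lines: jir uaq zkub kvix cffbe aozkg gmdn oow psqew oyap ucwy
Hunk 6: at line 5 remove [gmdn,oow,psqew] add [ihr,ycfep] -> 10 lines: jir uaq zkub kvix cffbe aozkg ihr ycfep oyap ucwy
Final line count: 10

Answer: 10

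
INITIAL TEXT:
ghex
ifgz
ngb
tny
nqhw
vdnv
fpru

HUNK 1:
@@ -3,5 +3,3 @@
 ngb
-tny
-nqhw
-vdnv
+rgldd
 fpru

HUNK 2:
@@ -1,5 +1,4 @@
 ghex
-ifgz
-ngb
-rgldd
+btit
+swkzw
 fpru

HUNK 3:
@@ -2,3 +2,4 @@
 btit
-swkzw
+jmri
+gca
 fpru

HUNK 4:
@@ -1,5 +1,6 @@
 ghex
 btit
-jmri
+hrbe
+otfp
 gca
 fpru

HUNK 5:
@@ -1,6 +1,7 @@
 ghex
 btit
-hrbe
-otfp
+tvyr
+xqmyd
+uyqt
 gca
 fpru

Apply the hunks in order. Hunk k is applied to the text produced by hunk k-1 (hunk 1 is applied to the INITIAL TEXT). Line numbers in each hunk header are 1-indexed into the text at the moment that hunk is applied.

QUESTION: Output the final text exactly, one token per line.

Answer: ghex
btit
tvyr
xqmyd
uyqt
gca
fpru

Derivation:
Hunk 1: at line 3 remove [tny,nqhw,vdnv] add [rgldd] -> 5 lines: ghex ifgz ngb rgldd fpru
Hunk 2: at line 1 remove [ifgz,ngb,rgldd] add [btit,swkzw] -> 4 lines: ghex btit swkzw fpru
Hunk 3: at line 2 remove [swkzw] add [jmri,gca] -> 5 lines: ghex btit jmri gca fpru
Hunk 4: at line 1 remove [jmri] add [hrbe,otfp] -> 6 lines: ghex btit hrbe otfp gca fpru
Hunk 5: at line 1 remove [hrbe,otfp] add [tvyr,xqmyd,uyqt] -> 7 lines: ghex btit tvyr xqmyd uyqt gca fpru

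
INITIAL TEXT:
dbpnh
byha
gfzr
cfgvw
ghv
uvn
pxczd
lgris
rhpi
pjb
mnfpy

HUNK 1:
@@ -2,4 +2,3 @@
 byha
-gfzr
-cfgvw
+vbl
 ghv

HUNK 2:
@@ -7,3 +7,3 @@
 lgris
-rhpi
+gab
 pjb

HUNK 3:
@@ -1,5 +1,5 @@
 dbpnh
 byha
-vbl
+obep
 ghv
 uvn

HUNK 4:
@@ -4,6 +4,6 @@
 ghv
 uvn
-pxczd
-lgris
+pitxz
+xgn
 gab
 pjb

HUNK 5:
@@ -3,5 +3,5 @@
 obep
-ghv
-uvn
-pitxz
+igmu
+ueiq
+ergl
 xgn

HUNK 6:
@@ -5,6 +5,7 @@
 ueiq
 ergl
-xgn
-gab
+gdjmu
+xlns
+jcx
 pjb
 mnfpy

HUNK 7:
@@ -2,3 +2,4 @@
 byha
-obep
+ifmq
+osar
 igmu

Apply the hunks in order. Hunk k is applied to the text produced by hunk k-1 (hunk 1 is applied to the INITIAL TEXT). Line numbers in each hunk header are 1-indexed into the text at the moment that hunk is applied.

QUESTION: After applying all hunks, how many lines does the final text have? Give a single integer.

Answer: 12

Derivation:
Hunk 1: at line 2 remove [gfzr,cfgvw] add [vbl] -> 10 lines: dbpnh byha vbl ghv uvn pxczd lgris rhpi pjb mnfpy
Hunk 2: at line 7 remove [rhpi] add [gab] -> 10 lines: dbpnh byha vbl ghv uvn pxczd lgris gab pjb mnfpy
Hunk 3: at line 1 remove [vbl] add [obep] -> 10 lines: dbpnh byha obep ghv uvn pxczd lgris gab pjb mnfpy
Hunk 4: at line 4 remove [pxczd,lgris] add [pitxz,xgn] -> 10 lines: dbpnh byha obep ghv uvn pitxz xgn gab pjb mnfpy
Hunk 5: at line 3 remove [ghv,uvn,pitxz] add [igmu,ueiq,ergl] -> 10 lines: dbpnh byha obep igmu ueiq ergl xgn gab pjb mnfpy
Hunk 6: at line 5 remove [xgn,gab] add [gdjmu,xlns,jcx] -> 11 lines: dbpnh byha obep igmu ueiq ergl gdjmu xlns jcx pjb mnfpy
Hunk 7: at line 2 remove [obep] add [ifmq,osar] -> 12 lines: dbpnh byha ifmq osar igmu ueiq ergl gdjmu xlns jcx pjb mnfpy
Final line count: 12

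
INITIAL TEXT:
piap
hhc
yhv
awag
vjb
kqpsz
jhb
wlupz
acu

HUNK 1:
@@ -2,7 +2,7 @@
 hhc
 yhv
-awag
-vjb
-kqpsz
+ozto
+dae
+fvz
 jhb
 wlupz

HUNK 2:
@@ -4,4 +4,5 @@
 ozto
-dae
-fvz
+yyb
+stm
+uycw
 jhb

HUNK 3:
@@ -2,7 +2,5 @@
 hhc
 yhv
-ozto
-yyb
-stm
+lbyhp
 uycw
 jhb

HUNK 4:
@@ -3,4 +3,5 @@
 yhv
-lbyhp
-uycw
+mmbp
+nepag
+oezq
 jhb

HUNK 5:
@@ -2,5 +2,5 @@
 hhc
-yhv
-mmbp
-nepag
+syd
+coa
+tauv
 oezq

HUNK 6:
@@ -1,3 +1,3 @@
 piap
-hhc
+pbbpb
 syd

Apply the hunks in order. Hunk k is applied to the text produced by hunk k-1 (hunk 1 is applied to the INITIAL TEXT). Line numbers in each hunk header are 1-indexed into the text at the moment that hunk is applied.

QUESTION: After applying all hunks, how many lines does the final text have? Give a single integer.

Hunk 1: at line 2 remove [awag,vjb,kqpsz] add [ozto,dae,fvz] -> 9 lines: piap hhc yhv ozto dae fvz jhb wlupz acu
Hunk 2: at line 4 remove [dae,fvz] add [yyb,stm,uycw] -> 10 lines: piap hhc yhv ozto yyb stm uycw jhb wlupz acu
Hunk 3: at line 2 remove [ozto,yyb,stm] add [lbyhp] -> 8 lines: piap hhc yhv lbyhp uycw jhb wlupz acu
Hunk 4: at line 3 remove [lbyhp,uycw] add [mmbp,nepag,oezq] -> 9 lines: piap hhc yhv mmbp nepag oezq jhb wlupz acu
Hunk 5: at line 2 remove [yhv,mmbp,nepag] add [syd,coa,tauv] -> 9 lines: piap hhc syd coa tauv oezq jhb wlupz acu
Hunk 6: at line 1 remove [hhc] add [pbbpb] -> 9 lines: piap pbbpb syd coa tauv oezq jhb wlupz acu
Final line count: 9

Answer: 9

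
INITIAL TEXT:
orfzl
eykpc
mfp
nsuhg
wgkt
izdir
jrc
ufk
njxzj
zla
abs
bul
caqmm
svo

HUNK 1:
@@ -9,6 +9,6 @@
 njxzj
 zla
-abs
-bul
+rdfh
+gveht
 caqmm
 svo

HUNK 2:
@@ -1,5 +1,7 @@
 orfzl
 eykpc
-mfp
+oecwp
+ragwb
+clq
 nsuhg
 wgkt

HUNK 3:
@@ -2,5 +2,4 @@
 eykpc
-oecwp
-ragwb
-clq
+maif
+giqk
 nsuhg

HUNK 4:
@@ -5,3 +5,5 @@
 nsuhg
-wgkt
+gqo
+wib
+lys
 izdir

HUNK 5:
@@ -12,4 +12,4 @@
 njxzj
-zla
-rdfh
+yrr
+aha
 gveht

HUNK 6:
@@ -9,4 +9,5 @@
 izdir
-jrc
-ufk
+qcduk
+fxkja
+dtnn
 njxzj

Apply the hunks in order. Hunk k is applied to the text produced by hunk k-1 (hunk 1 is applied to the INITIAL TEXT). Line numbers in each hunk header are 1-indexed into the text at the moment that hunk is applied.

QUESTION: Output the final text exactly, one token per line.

Answer: orfzl
eykpc
maif
giqk
nsuhg
gqo
wib
lys
izdir
qcduk
fxkja
dtnn
njxzj
yrr
aha
gveht
caqmm
svo

Derivation:
Hunk 1: at line 9 remove [abs,bul] add [rdfh,gveht] -> 14 lines: orfzl eykpc mfp nsuhg wgkt izdir jrc ufk njxzj zla rdfh gveht caqmm svo
Hunk 2: at line 1 remove [mfp] add [oecwp,ragwb,clq] -> 16 lines: orfzl eykpc oecwp ragwb clq nsuhg wgkt izdir jrc ufk njxzj zla rdfh gveht caqmm svo
Hunk 3: at line 2 remove [oecwp,ragwb,clq] add [maif,giqk] -> 15 lines: orfzl eykpc maif giqk nsuhg wgkt izdir jrc ufk njxzj zla rdfh gveht caqmm svo
Hunk 4: at line 5 remove [wgkt] add [gqo,wib,lys] -> 17 lines: orfzl eykpc maif giqk nsuhg gqo wib lys izdir jrc ufk njxzj zla rdfh gveht caqmm svo
Hunk 5: at line 12 remove [zla,rdfh] add [yrr,aha] -> 17 lines: orfzl eykpc maif giqk nsuhg gqo wib lys izdir jrc ufk njxzj yrr aha gveht caqmm svo
Hunk 6: at line 9 remove [jrc,ufk] add [qcduk,fxkja,dtnn] -> 18 lines: orfzl eykpc maif giqk nsuhg gqo wib lys izdir qcduk fxkja dtnn njxzj yrr aha gveht caqmm svo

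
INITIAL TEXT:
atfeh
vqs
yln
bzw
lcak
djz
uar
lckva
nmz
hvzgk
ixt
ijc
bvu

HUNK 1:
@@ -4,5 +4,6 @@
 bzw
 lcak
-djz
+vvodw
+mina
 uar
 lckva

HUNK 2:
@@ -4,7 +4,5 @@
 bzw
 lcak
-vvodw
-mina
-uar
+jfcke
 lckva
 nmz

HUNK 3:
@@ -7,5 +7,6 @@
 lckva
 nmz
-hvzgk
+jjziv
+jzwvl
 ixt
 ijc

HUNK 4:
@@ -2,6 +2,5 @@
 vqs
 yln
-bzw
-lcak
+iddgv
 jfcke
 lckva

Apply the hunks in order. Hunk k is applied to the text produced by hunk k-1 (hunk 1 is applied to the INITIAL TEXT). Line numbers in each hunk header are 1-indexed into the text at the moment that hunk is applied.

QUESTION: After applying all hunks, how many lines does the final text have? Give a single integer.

Hunk 1: at line 4 remove [djz] add [vvodw,mina] -> 14 lines: atfeh vqs yln bzw lcak vvodw mina uar lckva nmz hvzgk ixt ijc bvu
Hunk 2: at line 4 remove [vvodw,mina,uar] add [jfcke] -> 12 lines: atfeh vqs yln bzw lcak jfcke lckva nmz hvzgk ixt ijc bvu
Hunk 3: at line 7 remove [hvzgk] add [jjziv,jzwvl] -> 13 lines: atfeh vqs yln bzw lcak jfcke lckva nmz jjziv jzwvl ixt ijc bvu
Hunk 4: at line 2 remove [bzw,lcak] add [iddgv] -> 12 lines: atfeh vqs yln iddgv jfcke lckva nmz jjziv jzwvl ixt ijc bvu
Final line count: 12

Answer: 12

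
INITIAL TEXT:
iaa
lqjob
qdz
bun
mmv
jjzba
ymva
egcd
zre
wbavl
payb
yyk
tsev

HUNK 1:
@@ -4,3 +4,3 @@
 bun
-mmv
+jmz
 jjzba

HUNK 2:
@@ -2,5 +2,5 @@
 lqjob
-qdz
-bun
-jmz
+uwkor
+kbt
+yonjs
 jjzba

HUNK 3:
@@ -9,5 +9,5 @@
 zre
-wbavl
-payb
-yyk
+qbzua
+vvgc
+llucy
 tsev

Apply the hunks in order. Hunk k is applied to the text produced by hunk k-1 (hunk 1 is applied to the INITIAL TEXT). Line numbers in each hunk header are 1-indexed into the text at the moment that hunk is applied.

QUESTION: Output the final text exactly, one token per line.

Answer: iaa
lqjob
uwkor
kbt
yonjs
jjzba
ymva
egcd
zre
qbzua
vvgc
llucy
tsev

Derivation:
Hunk 1: at line 4 remove [mmv] add [jmz] -> 13 lines: iaa lqjob qdz bun jmz jjzba ymva egcd zre wbavl payb yyk tsev
Hunk 2: at line 2 remove [qdz,bun,jmz] add [uwkor,kbt,yonjs] -> 13 lines: iaa lqjob uwkor kbt yonjs jjzba ymva egcd zre wbavl payb yyk tsev
Hunk 3: at line 9 remove [wbavl,payb,yyk] add [qbzua,vvgc,llucy] -> 13 lines: iaa lqjob uwkor kbt yonjs jjzba ymva egcd zre qbzua vvgc llucy tsev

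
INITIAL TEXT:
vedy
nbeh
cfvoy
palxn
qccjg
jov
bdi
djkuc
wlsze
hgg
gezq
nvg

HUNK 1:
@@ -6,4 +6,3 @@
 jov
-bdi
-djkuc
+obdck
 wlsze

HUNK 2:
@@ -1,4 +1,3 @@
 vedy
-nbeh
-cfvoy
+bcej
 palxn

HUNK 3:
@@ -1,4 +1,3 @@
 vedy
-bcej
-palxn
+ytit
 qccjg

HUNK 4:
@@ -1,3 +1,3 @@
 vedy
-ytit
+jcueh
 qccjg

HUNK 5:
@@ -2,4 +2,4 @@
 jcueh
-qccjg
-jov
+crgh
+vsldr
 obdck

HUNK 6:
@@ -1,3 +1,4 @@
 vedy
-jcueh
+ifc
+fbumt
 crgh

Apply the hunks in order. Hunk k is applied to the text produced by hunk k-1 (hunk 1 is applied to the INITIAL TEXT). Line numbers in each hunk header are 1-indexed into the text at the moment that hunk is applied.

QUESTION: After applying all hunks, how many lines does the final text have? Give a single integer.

Answer: 10

Derivation:
Hunk 1: at line 6 remove [bdi,djkuc] add [obdck] -> 11 lines: vedy nbeh cfvoy palxn qccjg jov obdck wlsze hgg gezq nvg
Hunk 2: at line 1 remove [nbeh,cfvoy] add [bcej] -> 10 lines: vedy bcej palxn qccjg jov obdck wlsze hgg gezq nvg
Hunk 3: at line 1 remove [bcej,palxn] add [ytit] -> 9 lines: vedy ytit qccjg jov obdck wlsze hgg gezq nvg
Hunk 4: at line 1 remove [ytit] add [jcueh] -> 9 lines: vedy jcueh qccjg jov obdck wlsze hgg gezq nvg
Hunk 5: at line 2 remove [qccjg,jov] add [crgh,vsldr] -> 9 lines: vedy jcueh crgh vsldr obdck wlsze hgg gezq nvg
Hunk 6: at line 1 remove [jcueh] add [ifc,fbumt] -> 10 lines: vedy ifc fbumt crgh vsldr obdck wlsze hgg gezq nvg
Final line count: 10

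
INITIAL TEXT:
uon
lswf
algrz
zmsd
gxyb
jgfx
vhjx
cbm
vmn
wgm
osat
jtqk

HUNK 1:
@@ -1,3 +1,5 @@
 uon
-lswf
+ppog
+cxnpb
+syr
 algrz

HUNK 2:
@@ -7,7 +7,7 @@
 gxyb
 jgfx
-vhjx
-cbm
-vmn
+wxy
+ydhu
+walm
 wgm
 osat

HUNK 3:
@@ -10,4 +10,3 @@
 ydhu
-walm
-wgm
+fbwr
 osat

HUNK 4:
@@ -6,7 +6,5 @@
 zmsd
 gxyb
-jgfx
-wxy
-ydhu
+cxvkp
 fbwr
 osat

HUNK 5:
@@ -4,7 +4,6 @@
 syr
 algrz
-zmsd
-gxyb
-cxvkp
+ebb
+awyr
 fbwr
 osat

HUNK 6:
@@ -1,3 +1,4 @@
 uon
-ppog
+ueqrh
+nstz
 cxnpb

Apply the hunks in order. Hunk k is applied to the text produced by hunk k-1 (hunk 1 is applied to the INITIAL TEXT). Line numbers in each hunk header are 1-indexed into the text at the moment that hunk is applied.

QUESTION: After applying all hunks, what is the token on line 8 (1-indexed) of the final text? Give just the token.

Hunk 1: at line 1 remove [lswf] add [ppog,cxnpb,syr] -> 14 lines: uon ppog cxnpb syr algrz zmsd gxyb jgfx vhjx cbm vmn wgm osat jtqk
Hunk 2: at line 7 remove [vhjx,cbm,vmn] add [wxy,ydhu,walm] -> 14 lines: uon ppog cxnpb syr algrz zmsd gxyb jgfx wxy ydhu walm wgm osat jtqk
Hunk 3: at line 10 remove [walm,wgm] add [fbwr] -> 13 lines: uon ppog cxnpb syr algrz zmsd gxyb jgfx wxy ydhu fbwr osat jtqk
Hunk 4: at line 6 remove [jgfx,wxy,ydhu] add [cxvkp] -> 11 lines: uon ppog cxnpb syr algrz zmsd gxyb cxvkp fbwr osat jtqk
Hunk 5: at line 4 remove [zmsd,gxyb,cxvkp] add [ebb,awyr] -> 10 lines: uon ppog cxnpb syr algrz ebb awyr fbwr osat jtqk
Hunk 6: at line 1 remove [ppog] add [ueqrh,nstz] -> 11 lines: uon ueqrh nstz cxnpb syr algrz ebb awyr fbwr osat jtqk
Final line 8: awyr

Answer: awyr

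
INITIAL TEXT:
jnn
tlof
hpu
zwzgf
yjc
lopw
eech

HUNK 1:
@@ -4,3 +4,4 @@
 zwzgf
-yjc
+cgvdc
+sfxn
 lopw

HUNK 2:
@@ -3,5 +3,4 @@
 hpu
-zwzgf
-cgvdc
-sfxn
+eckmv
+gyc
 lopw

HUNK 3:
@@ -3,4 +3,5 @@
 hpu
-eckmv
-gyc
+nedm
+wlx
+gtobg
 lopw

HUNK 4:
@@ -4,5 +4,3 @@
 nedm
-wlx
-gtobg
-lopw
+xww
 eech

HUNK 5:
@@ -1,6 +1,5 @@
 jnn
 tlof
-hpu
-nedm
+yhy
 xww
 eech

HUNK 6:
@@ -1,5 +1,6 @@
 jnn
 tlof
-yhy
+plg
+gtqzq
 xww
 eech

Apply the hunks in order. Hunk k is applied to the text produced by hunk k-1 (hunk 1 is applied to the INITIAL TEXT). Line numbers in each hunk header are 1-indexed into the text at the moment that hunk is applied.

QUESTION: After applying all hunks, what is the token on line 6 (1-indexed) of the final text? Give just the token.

Hunk 1: at line 4 remove [yjc] add [cgvdc,sfxn] -> 8 lines: jnn tlof hpu zwzgf cgvdc sfxn lopw eech
Hunk 2: at line 3 remove [zwzgf,cgvdc,sfxn] add [eckmv,gyc] -> 7 lines: jnn tlof hpu eckmv gyc lopw eech
Hunk 3: at line 3 remove [eckmv,gyc] add [nedm,wlx,gtobg] -> 8 lines: jnn tlof hpu nedm wlx gtobg lopw eech
Hunk 4: at line 4 remove [wlx,gtobg,lopw] add [xww] -> 6 lines: jnn tlof hpu nedm xww eech
Hunk 5: at line 1 remove [hpu,nedm] add [yhy] -> 5 lines: jnn tlof yhy xww eech
Hunk 6: at line 1 remove [yhy] add [plg,gtqzq] -> 6 lines: jnn tlof plg gtqzq xww eech
Final line 6: eech

Answer: eech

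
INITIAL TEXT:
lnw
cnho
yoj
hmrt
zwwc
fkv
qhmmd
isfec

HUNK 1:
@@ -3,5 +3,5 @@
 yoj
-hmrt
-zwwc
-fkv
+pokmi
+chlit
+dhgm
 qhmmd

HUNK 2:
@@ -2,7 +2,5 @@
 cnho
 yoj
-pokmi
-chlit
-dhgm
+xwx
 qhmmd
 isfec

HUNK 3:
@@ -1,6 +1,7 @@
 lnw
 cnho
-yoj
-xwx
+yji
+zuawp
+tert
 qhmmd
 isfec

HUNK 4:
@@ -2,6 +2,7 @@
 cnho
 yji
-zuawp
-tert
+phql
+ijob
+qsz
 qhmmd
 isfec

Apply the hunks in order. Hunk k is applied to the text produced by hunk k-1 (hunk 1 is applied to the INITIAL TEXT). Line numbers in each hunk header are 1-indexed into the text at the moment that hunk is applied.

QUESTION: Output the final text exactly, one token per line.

Answer: lnw
cnho
yji
phql
ijob
qsz
qhmmd
isfec

Derivation:
Hunk 1: at line 3 remove [hmrt,zwwc,fkv] add [pokmi,chlit,dhgm] -> 8 lines: lnw cnho yoj pokmi chlit dhgm qhmmd isfec
Hunk 2: at line 2 remove [pokmi,chlit,dhgm] add [xwx] -> 6 lines: lnw cnho yoj xwx qhmmd isfec
Hunk 3: at line 1 remove [yoj,xwx] add [yji,zuawp,tert] -> 7 lines: lnw cnho yji zuawp tert qhmmd isfec
Hunk 4: at line 2 remove [zuawp,tert] add [phql,ijob,qsz] -> 8 lines: lnw cnho yji phql ijob qsz qhmmd isfec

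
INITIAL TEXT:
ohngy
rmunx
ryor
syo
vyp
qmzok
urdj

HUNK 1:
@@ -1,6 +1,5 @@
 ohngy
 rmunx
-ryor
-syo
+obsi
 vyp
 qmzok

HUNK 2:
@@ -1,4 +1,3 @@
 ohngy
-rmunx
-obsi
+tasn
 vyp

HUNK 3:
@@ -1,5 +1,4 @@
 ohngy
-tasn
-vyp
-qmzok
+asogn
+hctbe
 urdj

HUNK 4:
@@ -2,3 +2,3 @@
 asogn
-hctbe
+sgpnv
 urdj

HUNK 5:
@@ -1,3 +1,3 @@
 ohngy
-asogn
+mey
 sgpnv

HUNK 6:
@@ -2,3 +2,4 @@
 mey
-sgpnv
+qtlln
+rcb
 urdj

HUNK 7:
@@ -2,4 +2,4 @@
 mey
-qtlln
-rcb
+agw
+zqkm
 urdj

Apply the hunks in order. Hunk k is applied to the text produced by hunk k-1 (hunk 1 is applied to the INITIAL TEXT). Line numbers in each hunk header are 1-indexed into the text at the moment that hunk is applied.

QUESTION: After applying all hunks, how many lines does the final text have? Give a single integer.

Hunk 1: at line 1 remove [ryor,syo] add [obsi] -> 6 lines: ohngy rmunx obsi vyp qmzok urdj
Hunk 2: at line 1 remove [rmunx,obsi] add [tasn] -> 5 lines: ohngy tasn vyp qmzok urdj
Hunk 3: at line 1 remove [tasn,vyp,qmzok] add [asogn,hctbe] -> 4 lines: ohngy asogn hctbe urdj
Hunk 4: at line 2 remove [hctbe] add [sgpnv] -> 4 lines: ohngy asogn sgpnv urdj
Hunk 5: at line 1 remove [asogn] add [mey] -> 4 lines: ohngy mey sgpnv urdj
Hunk 6: at line 2 remove [sgpnv] add [qtlln,rcb] -> 5 lines: ohngy mey qtlln rcb urdj
Hunk 7: at line 2 remove [qtlln,rcb] add [agw,zqkm] -> 5 lines: ohngy mey agw zqkm urdj
Final line count: 5

Answer: 5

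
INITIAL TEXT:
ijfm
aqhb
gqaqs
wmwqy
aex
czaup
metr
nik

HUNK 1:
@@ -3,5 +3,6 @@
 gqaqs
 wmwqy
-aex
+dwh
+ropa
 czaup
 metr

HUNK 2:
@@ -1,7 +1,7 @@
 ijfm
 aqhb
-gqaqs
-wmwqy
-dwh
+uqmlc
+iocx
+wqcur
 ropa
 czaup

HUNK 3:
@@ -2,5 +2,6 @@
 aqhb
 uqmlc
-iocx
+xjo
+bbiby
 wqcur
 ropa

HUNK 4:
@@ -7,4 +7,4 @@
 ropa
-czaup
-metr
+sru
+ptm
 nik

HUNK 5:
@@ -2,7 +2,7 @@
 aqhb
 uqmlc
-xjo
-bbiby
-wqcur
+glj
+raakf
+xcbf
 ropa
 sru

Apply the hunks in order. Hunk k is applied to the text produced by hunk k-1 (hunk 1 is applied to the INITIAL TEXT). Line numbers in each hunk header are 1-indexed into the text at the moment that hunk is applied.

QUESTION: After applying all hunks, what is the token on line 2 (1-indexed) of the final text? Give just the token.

Hunk 1: at line 3 remove [aex] add [dwh,ropa] -> 9 lines: ijfm aqhb gqaqs wmwqy dwh ropa czaup metr nik
Hunk 2: at line 1 remove [gqaqs,wmwqy,dwh] add [uqmlc,iocx,wqcur] -> 9 lines: ijfm aqhb uqmlc iocx wqcur ropa czaup metr nik
Hunk 3: at line 2 remove [iocx] add [xjo,bbiby] -> 10 lines: ijfm aqhb uqmlc xjo bbiby wqcur ropa czaup metr nik
Hunk 4: at line 7 remove [czaup,metr] add [sru,ptm] -> 10 lines: ijfm aqhb uqmlc xjo bbiby wqcur ropa sru ptm nik
Hunk 5: at line 2 remove [xjo,bbiby,wqcur] add [glj,raakf,xcbf] -> 10 lines: ijfm aqhb uqmlc glj raakf xcbf ropa sru ptm nik
Final line 2: aqhb

Answer: aqhb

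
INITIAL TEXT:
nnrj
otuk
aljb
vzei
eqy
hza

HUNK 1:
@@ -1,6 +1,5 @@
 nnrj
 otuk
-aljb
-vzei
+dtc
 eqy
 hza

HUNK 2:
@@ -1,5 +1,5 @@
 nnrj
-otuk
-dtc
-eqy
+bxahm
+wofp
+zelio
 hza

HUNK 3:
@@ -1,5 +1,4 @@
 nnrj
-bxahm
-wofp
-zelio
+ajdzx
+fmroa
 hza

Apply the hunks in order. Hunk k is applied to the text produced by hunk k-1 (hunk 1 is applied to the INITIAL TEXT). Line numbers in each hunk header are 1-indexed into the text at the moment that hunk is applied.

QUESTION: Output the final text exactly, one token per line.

Answer: nnrj
ajdzx
fmroa
hza

Derivation:
Hunk 1: at line 1 remove [aljb,vzei] add [dtc] -> 5 lines: nnrj otuk dtc eqy hza
Hunk 2: at line 1 remove [otuk,dtc,eqy] add [bxahm,wofp,zelio] -> 5 lines: nnrj bxahm wofp zelio hza
Hunk 3: at line 1 remove [bxahm,wofp,zelio] add [ajdzx,fmroa] -> 4 lines: nnrj ajdzx fmroa hza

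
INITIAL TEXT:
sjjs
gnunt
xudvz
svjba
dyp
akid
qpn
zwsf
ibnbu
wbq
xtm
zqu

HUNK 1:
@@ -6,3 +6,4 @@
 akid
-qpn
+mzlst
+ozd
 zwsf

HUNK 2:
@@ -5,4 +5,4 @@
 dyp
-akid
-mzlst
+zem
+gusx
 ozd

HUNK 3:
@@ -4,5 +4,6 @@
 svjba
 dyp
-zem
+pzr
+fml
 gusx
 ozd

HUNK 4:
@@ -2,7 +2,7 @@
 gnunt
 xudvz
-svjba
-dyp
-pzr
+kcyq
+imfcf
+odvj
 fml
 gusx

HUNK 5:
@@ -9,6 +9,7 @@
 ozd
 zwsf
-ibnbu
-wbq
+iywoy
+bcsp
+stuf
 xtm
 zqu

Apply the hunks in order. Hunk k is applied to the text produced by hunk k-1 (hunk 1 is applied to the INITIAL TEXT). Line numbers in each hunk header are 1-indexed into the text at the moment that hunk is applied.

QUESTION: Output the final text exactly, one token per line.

Hunk 1: at line 6 remove [qpn] add [mzlst,ozd] -> 13 lines: sjjs gnunt xudvz svjba dyp akid mzlst ozd zwsf ibnbu wbq xtm zqu
Hunk 2: at line 5 remove [akid,mzlst] add [zem,gusx] -> 13 lines: sjjs gnunt xudvz svjba dyp zem gusx ozd zwsf ibnbu wbq xtm zqu
Hunk 3: at line 4 remove [zem] add [pzr,fml] -> 14 lines: sjjs gnunt xudvz svjba dyp pzr fml gusx ozd zwsf ibnbu wbq xtm zqu
Hunk 4: at line 2 remove [svjba,dyp,pzr] add [kcyq,imfcf,odvj] -> 14 lines: sjjs gnunt xudvz kcyq imfcf odvj fml gusx ozd zwsf ibnbu wbq xtm zqu
Hunk 5: at line 9 remove [ibnbu,wbq] add [iywoy,bcsp,stuf] -> 15 lines: sjjs gnunt xudvz kcyq imfcf odvj fml gusx ozd zwsf iywoy bcsp stuf xtm zqu

Answer: sjjs
gnunt
xudvz
kcyq
imfcf
odvj
fml
gusx
ozd
zwsf
iywoy
bcsp
stuf
xtm
zqu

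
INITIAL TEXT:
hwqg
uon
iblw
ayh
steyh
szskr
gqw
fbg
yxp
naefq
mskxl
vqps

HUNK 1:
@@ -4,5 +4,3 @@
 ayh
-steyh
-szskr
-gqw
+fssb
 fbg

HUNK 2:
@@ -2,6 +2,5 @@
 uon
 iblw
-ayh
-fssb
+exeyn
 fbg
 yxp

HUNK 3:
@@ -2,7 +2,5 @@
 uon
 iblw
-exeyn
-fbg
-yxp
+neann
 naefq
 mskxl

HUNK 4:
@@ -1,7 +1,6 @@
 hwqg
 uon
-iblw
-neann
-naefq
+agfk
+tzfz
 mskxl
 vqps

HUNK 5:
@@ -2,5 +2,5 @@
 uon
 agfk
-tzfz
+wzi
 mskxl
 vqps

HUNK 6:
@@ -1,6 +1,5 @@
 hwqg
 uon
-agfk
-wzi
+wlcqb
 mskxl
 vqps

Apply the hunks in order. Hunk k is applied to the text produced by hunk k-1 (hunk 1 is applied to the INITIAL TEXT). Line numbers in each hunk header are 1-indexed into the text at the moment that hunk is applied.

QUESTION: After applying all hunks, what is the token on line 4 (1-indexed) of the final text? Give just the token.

Answer: mskxl

Derivation:
Hunk 1: at line 4 remove [steyh,szskr,gqw] add [fssb] -> 10 lines: hwqg uon iblw ayh fssb fbg yxp naefq mskxl vqps
Hunk 2: at line 2 remove [ayh,fssb] add [exeyn] -> 9 lines: hwqg uon iblw exeyn fbg yxp naefq mskxl vqps
Hunk 3: at line 2 remove [exeyn,fbg,yxp] add [neann] -> 7 lines: hwqg uon iblw neann naefq mskxl vqps
Hunk 4: at line 1 remove [iblw,neann,naefq] add [agfk,tzfz] -> 6 lines: hwqg uon agfk tzfz mskxl vqps
Hunk 5: at line 2 remove [tzfz] add [wzi] -> 6 lines: hwqg uon agfk wzi mskxl vqps
Hunk 6: at line 1 remove [agfk,wzi] add [wlcqb] -> 5 lines: hwqg uon wlcqb mskxl vqps
Final line 4: mskxl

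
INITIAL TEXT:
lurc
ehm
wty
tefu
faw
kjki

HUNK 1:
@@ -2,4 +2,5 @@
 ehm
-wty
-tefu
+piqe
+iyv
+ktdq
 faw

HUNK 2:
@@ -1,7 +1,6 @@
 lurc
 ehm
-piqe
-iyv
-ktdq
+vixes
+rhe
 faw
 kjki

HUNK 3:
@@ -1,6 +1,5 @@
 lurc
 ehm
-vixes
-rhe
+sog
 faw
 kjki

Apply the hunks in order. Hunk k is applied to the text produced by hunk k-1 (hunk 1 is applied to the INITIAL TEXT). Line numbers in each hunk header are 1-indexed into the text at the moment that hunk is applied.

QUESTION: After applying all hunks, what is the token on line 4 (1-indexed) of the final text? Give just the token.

Answer: faw

Derivation:
Hunk 1: at line 2 remove [wty,tefu] add [piqe,iyv,ktdq] -> 7 lines: lurc ehm piqe iyv ktdq faw kjki
Hunk 2: at line 1 remove [piqe,iyv,ktdq] add [vixes,rhe] -> 6 lines: lurc ehm vixes rhe faw kjki
Hunk 3: at line 1 remove [vixes,rhe] add [sog] -> 5 lines: lurc ehm sog faw kjki
Final line 4: faw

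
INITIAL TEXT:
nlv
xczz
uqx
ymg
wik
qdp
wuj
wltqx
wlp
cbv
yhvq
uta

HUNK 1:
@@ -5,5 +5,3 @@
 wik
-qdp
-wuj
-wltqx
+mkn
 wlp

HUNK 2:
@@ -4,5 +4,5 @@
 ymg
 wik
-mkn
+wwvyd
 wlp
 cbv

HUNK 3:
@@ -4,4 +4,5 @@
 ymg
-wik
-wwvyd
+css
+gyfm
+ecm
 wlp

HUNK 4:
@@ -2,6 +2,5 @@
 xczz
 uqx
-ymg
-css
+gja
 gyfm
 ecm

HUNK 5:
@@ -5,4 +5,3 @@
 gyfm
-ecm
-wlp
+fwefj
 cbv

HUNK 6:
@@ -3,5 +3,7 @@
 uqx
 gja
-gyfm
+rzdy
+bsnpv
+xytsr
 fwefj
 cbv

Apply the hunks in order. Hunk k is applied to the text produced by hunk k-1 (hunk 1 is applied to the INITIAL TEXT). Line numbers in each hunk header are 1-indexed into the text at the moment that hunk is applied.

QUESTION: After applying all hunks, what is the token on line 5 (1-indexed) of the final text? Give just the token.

Hunk 1: at line 5 remove [qdp,wuj,wltqx] add [mkn] -> 10 lines: nlv xczz uqx ymg wik mkn wlp cbv yhvq uta
Hunk 2: at line 4 remove [mkn] add [wwvyd] -> 10 lines: nlv xczz uqx ymg wik wwvyd wlp cbv yhvq uta
Hunk 3: at line 4 remove [wik,wwvyd] add [css,gyfm,ecm] -> 11 lines: nlv xczz uqx ymg css gyfm ecm wlp cbv yhvq uta
Hunk 4: at line 2 remove [ymg,css] add [gja] -> 10 lines: nlv xczz uqx gja gyfm ecm wlp cbv yhvq uta
Hunk 5: at line 5 remove [ecm,wlp] add [fwefj] -> 9 lines: nlv xczz uqx gja gyfm fwefj cbv yhvq uta
Hunk 6: at line 3 remove [gyfm] add [rzdy,bsnpv,xytsr] -> 11 lines: nlv xczz uqx gja rzdy bsnpv xytsr fwefj cbv yhvq uta
Final line 5: rzdy

Answer: rzdy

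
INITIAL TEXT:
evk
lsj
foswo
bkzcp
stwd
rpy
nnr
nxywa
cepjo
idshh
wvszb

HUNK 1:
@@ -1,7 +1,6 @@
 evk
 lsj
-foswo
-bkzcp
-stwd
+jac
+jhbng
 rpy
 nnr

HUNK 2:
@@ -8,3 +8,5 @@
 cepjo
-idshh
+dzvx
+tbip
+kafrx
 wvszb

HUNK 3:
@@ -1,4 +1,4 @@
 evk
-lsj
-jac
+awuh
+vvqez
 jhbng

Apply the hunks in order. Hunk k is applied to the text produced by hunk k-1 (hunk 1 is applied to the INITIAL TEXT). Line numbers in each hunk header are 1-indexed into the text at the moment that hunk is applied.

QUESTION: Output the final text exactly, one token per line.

Hunk 1: at line 1 remove [foswo,bkzcp,stwd] add [jac,jhbng] -> 10 lines: evk lsj jac jhbng rpy nnr nxywa cepjo idshh wvszb
Hunk 2: at line 8 remove [idshh] add [dzvx,tbip,kafrx] -> 12 lines: evk lsj jac jhbng rpy nnr nxywa cepjo dzvx tbip kafrx wvszb
Hunk 3: at line 1 remove [lsj,jac] add [awuh,vvqez] -> 12 lines: evk awuh vvqez jhbng rpy nnr nxywa cepjo dzvx tbip kafrx wvszb

Answer: evk
awuh
vvqez
jhbng
rpy
nnr
nxywa
cepjo
dzvx
tbip
kafrx
wvszb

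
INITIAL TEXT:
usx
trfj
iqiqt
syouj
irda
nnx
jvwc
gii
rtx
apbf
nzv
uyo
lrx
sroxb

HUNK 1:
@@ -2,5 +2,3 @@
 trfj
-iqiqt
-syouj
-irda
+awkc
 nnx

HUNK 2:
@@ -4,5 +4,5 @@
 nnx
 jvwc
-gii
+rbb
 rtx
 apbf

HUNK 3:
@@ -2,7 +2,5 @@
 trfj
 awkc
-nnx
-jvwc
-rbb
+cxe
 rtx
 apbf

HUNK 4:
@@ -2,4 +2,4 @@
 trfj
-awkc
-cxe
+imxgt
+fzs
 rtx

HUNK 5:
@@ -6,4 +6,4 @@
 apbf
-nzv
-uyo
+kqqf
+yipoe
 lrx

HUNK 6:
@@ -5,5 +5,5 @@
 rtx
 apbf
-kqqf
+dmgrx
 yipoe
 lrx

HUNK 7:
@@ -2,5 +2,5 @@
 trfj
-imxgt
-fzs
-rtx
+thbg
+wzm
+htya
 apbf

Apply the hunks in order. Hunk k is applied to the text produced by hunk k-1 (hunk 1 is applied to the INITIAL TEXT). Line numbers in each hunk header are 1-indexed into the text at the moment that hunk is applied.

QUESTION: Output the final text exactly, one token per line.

Hunk 1: at line 2 remove [iqiqt,syouj,irda] add [awkc] -> 12 lines: usx trfj awkc nnx jvwc gii rtx apbf nzv uyo lrx sroxb
Hunk 2: at line 4 remove [gii] add [rbb] -> 12 lines: usx trfj awkc nnx jvwc rbb rtx apbf nzv uyo lrx sroxb
Hunk 3: at line 2 remove [nnx,jvwc,rbb] add [cxe] -> 10 lines: usx trfj awkc cxe rtx apbf nzv uyo lrx sroxb
Hunk 4: at line 2 remove [awkc,cxe] add [imxgt,fzs] -> 10 lines: usx trfj imxgt fzs rtx apbf nzv uyo lrx sroxb
Hunk 5: at line 6 remove [nzv,uyo] add [kqqf,yipoe] -> 10 lines: usx trfj imxgt fzs rtx apbf kqqf yipoe lrx sroxb
Hunk 6: at line 5 remove [kqqf] add [dmgrx] -> 10 lines: usx trfj imxgt fzs rtx apbf dmgrx yipoe lrx sroxb
Hunk 7: at line 2 remove [imxgt,fzs,rtx] add [thbg,wzm,htya] -> 10 lines: usx trfj thbg wzm htya apbf dmgrx yipoe lrx sroxb

Answer: usx
trfj
thbg
wzm
htya
apbf
dmgrx
yipoe
lrx
sroxb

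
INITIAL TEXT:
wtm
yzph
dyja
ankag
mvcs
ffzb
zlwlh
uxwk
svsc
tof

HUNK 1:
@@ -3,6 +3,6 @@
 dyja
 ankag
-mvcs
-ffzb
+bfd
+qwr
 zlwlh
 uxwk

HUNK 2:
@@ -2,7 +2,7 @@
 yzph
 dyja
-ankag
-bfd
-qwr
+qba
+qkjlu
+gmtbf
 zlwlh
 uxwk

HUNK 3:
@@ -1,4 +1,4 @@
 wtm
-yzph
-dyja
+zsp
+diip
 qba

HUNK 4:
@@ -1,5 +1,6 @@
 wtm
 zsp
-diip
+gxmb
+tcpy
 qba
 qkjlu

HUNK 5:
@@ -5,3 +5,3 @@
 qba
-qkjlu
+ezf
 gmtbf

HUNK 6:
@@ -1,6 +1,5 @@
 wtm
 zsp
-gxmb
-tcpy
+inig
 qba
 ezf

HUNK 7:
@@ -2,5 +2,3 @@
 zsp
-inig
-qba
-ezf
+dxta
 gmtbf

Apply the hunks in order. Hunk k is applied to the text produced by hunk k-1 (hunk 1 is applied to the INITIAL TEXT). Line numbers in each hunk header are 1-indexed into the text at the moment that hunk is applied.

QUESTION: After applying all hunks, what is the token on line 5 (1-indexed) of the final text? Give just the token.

Answer: zlwlh

Derivation:
Hunk 1: at line 3 remove [mvcs,ffzb] add [bfd,qwr] -> 10 lines: wtm yzph dyja ankag bfd qwr zlwlh uxwk svsc tof
Hunk 2: at line 2 remove [ankag,bfd,qwr] add [qba,qkjlu,gmtbf] -> 10 lines: wtm yzph dyja qba qkjlu gmtbf zlwlh uxwk svsc tof
Hunk 3: at line 1 remove [yzph,dyja] add [zsp,diip] -> 10 lines: wtm zsp diip qba qkjlu gmtbf zlwlh uxwk svsc tof
Hunk 4: at line 1 remove [diip] add [gxmb,tcpy] -> 11 lines: wtm zsp gxmb tcpy qba qkjlu gmtbf zlwlh uxwk svsc tof
Hunk 5: at line 5 remove [qkjlu] add [ezf] -> 11 lines: wtm zsp gxmb tcpy qba ezf gmtbf zlwlh uxwk svsc tof
Hunk 6: at line 1 remove [gxmb,tcpy] add [inig] -> 10 lines: wtm zsp inig qba ezf gmtbf zlwlh uxwk svsc tof
Hunk 7: at line 2 remove [inig,qba,ezf] add [dxta] -> 8 lines: wtm zsp dxta gmtbf zlwlh uxwk svsc tof
Final line 5: zlwlh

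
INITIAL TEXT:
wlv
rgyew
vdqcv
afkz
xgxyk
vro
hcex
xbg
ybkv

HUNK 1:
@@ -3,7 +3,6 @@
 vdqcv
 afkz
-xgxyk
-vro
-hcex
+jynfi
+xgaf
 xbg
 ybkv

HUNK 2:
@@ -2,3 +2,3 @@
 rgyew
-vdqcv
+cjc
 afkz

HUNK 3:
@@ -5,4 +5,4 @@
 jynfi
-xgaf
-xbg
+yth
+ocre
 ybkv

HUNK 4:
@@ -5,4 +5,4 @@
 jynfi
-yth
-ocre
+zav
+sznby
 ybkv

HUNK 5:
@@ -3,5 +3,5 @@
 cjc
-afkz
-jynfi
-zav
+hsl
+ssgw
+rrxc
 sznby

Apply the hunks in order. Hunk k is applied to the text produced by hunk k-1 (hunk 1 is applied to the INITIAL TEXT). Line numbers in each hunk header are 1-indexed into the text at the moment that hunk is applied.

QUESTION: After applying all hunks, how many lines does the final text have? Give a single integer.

Hunk 1: at line 3 remove [xgxyk,vro,hcex] add [jynfi,xgaf] -> 8 lines: wlv rgyew vdqcv afkz jynfi xgaf xbg ybkv
Hunk 2: at line 2 remove [vdqcv] add [cjc] -> 8 lines: wlv rgyew cjc afkz jynfi xgaf xbg ybkv
Hunk 3: at line 5 remove [xgaf,xbg] add [yth,ocre] -> 8 lines: wlv rgyew cjc afkz jynfi yth ocre ybkv
Hunk 4: at line 5 remove [yth,ocre] add [zav,sznby] -> 8 lines: wlv rgyew cjc afkz jynfi zav sznby ybkv
Hunk 5: at line 3 remove [afkz,jynfi,zav] add [hsl,ssgw,rrxc] -> 8 lines: wlv rgyew cjc hsl ssgw rrxc sznby ybkv
Final line count: 8

Answer: 8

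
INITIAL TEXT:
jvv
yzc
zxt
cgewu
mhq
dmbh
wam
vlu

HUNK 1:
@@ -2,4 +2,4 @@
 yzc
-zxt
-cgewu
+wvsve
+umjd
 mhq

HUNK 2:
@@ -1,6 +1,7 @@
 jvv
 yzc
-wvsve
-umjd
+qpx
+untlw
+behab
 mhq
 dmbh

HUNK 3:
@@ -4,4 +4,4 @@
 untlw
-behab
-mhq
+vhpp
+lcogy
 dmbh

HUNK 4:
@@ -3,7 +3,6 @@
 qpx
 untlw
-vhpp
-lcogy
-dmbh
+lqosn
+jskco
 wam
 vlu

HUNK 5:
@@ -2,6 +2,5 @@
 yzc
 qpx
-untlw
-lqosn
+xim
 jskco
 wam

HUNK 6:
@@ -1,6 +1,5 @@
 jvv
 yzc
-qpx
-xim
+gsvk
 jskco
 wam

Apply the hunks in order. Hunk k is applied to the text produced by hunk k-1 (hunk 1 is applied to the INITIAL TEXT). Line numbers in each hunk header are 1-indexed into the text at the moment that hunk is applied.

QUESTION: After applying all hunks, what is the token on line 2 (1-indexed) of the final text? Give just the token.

Answer: yzc

Derivation:
Hunk 1: at line 2 remove [zxt,cgewu] add [wvsve,umjd] -> 8 lines: jvv yzc wvsve umjd mhq dmbh wam vlu
Hunk 2: at line 1 remove [wvsve,umjd] add [qpx,untlw,behab] -> 9 lines: jvv yzc qpx untlw behab mhq dmbh wam vlu
Hunk 3: at line 4 remove [behab,mhq] add [vhpp,lcogy] -> 9 lines: jvv yzc qpx untlw vhpp lcogy dmbh wam vlu
Hunk 4: at line 3 remove [vhpp,lcogy,dmbh] add [lqosn,jskco] -> 8 lines: jvv yzc qpx untlw lqosn jskco wam vlu
Hunk 5: at line 2 remove [untlw,lqosn] add [xim] -> 7 lines: jvv yzc qpx xim jskco wam vlu
Hunk 6: at line 1 remove [qpx,xim] add [gsvk] -> 6 lines: jvv yzc gsvk jskco wam vlu
Final line 2: yzc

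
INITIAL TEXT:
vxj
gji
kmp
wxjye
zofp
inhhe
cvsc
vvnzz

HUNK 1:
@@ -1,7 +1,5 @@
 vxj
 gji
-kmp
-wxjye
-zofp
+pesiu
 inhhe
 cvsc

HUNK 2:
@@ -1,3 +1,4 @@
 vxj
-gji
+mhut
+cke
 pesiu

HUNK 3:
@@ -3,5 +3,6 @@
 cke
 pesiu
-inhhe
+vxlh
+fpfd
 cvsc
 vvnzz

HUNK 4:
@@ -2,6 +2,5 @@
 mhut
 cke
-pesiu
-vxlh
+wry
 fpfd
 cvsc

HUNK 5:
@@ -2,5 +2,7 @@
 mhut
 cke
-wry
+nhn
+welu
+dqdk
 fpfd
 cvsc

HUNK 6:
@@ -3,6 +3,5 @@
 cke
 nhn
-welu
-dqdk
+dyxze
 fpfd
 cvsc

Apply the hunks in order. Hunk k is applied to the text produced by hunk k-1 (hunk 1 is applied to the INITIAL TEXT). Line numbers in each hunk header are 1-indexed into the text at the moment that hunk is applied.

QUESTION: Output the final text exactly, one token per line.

Answer: vxj
mhut
cke
nhn
dyxze
fpfd
cvsc
vvnzz

Derivation:
Hunk 1: at line 1 remove [kmp,wxjye,zofp] add [pesiu] -> 6 lines: vxj gji pesiu inhhe cvsc vvnzz
Hunk 2: at line 1 remove [gji] add [mhut,cke] -> 7 lines: vxj mhut cke pesiu inhhe cvsc vvnzz
Hunk 3: at line 3 remove [inhhe] add [vxlh,fpfd] -> 8 lines: vxj mhut cke pesiu vxlh fpfd cvsc vvnzz
Hunk 4: at line 2 remove [pesiu,vxlh] add [wry] -> 7 lines: vxj mhut cke wry fpfd cvsc vvnzz
Hunk 5: at line 2 remove [wry] add [nhn,welu,dqdk] -> 9 lines: vxj mhut cke nhn welu dqdk fpfd cvsc vvnzz
Hunk 6: at line 3 remove [welu,dqdk] add [dyxze] -> 8 lines: vxj mhut cke nhn dyxze fpfd cvsc vvnzz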